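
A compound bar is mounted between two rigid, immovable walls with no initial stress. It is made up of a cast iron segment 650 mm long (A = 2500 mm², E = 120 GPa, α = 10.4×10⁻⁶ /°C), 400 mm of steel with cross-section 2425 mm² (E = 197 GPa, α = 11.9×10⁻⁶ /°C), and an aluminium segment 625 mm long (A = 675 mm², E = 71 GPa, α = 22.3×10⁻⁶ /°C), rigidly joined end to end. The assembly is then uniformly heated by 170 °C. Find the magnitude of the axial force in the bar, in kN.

With the walls removed the bar would change length by δ_free = Σ αᵢΔT Lᵢ = 10.4×10⁻⁶×170×650 + 11.9×10⁻⁶×170×400 + 22.3×10⁻⁶×170×625 = 4.328 mm.
Since the ends are fixed, an axial force P builds up, equal in every segment, with P · Σ Lᵢ/(AᵢEᵢ) = δ_free.
Σ Lᵢ/(AᵢEᵢ) = 650/(2500×120×10³) + 400/(2425×197×10³) + 625/(675×71×10³) = 1.605×10⁻⁵ mm/N.
P = 4.328 / 1.605×10⁻⁵ = 269700 N = 269.7 kN, compressive.

P ≈ 270 kN (compressive)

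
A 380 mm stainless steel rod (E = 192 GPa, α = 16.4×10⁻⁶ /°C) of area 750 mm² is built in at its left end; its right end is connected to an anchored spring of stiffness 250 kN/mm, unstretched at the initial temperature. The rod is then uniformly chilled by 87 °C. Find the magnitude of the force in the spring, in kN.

P ≈ 81.7 kN

Free thermal contraction: δ_free = αΔT L = 16.4×10⁻⁶ × 87 × 380 = 0.5422 mm.
With a force P in the spring, the elastic change of the rod is PL/(AE) and that of the spring is P/k; compatibility requires their sum to equal δ_free.
P [ L/(AE) + 1/k ] = δ_free → P [ 380/(750×192×10³) + 1/(250×10³) ] = 0.5422.
P = 0.5422 / 6.639×10⁻⁶ = 81670 N.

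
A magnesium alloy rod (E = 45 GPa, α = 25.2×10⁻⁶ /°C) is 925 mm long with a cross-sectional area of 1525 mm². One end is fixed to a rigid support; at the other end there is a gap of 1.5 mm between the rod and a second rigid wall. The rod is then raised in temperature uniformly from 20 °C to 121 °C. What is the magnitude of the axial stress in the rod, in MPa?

σ ≈ 41.6 MPa (compressive)

If the wall were absent the rod would grow by αΔT L = 25.2×10⁻⁶ × 101 × 925 = 2.354 mm.
After closing the 1.5 mm clearance, 2.354 − 1.5 = 0.8543 mm of expansion remains to be suppressed by the wall.
That suppressed elongation corresponds to σ = E·Δ/L = 45×10³ × 0.8543/925 = 41.56 MPa.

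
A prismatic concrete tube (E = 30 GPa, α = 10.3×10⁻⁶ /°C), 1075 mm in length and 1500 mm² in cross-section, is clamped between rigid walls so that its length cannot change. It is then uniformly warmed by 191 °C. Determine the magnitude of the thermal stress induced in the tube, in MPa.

σ ≈ 59 MPa (compressive)

The supports are rigid, so the total axial strain is zero. The restrained thermal strain is ε = αΔT = 10.3×10⁻⁶ × 191 = 1967.3×10⁻⁶.
Hence σ = E·αΔT = 30×10³ × 1967.3×10⁻⁶ = 59.02 MPa, compressive.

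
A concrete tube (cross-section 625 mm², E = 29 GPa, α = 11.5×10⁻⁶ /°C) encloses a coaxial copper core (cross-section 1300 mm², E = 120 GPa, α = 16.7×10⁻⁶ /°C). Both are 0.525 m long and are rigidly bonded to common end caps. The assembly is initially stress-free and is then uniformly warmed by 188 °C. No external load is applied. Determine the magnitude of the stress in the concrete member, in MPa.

σ ≈ 25.4 MPa (tensile)

Equilibrium of a rigid end plate with no external load gives equal and opposite internal forces ±P in the two members. Since α_{copper} > α_{concrete}, heating drives the copper into compression and the concrete into tension.
Equating the net (thermal + elastic) strains gives |α₁ − α₂|·ΔT = P·[1/(A₁E₁) + 1/(A₂E₂)].
|α₁ − α₂|·ΔT = 5.2×10⁻⁶ × 188 = 0.0009776.
1/(A₁E₁) + 1/(A₂E₂) = 1/(625×29×10³) + 1/(1300×120×10³) = 6.158×10⁻⁸ N⁻¹.
P = 0.0009776 / 6.158×10⁻⁸ = 15870 N = 15.87 kN.
σ_{concrete} = P/A₁ = 15870/625 = 25.4 MPa, tensile.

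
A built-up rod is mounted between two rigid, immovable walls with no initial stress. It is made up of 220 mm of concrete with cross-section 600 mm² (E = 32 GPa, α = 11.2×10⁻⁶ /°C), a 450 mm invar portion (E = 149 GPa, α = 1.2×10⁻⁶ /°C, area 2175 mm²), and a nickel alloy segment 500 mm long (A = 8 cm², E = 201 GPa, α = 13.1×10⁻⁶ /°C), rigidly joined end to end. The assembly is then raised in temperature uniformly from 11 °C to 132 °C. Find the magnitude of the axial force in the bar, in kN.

P ≈ 72.4 kN (compressive)

If the supports were absent, the total length change would be Σ αᵢΔT Lᵢ = 11.2×10⁻⁶×121×220 + 1.2×10⁻⁶×121×450 + 13.1×10⁻⁶×121×500 = 1.156 mm.
The walls prevent any net length change, so an axial force P (same in every segment) develops. Compatibility: P · Σ Lᵢ/(AᵢEᵢ) = δ_free.
The series flexibility is Σ Lᵢ/(AᵢEᵢ) = 220/(600×32×10³) + 450/(2175×149×10³) + 500/(800×201×10³) = 1.596×10⁻⁵ mm/N.
P = 1.156 / 1.596×10⁻⁵ = 72450 N = 72.45 kN, compressive.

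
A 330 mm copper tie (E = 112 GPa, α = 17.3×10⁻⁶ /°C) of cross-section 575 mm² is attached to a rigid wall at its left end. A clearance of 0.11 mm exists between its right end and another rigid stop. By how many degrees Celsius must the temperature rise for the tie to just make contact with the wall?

ΔT ≈ 19.3 °C

The gap closes when αΔT L = 0.11 mm, since the tie is still unstressed at that instant.
So ΔT = g/(αL) = 0.11/(17.3×10⁻⁶ × 330) = 19.27 °C.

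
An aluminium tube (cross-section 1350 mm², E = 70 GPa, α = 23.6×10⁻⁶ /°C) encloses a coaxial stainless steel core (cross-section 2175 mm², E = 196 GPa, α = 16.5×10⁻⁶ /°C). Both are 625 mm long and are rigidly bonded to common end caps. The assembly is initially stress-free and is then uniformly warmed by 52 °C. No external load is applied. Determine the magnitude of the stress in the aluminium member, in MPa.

The aluminium has the larger α, so on heating it would change length more than the stainless steel if both were free. The rigid plates force a common final length, so the aluminium is put into compression and the stainless steel into tension, with equal and opposite forces P (no external load).
Setting the final lengths equal and cancelling L: (α₁ − α₂)ΔT = P/(A₁E₁) + P/(A₂E₂).
|α₁ − α₂|·ΔT = 7.1×10⁻⁶ × 52 = 0.0003692.
1/(A₁E₁) + 1/(A₂E₂) = 1/(1350×70×10³) + 1/(2175×196×10³) = 1.293×10⁻⁸ N⁻¹.
So P = 0.0003692 / 1.293×10⁻⁸ = 28.56 kN.
σ_{aluminium} = P/A₁ = 28560/1350 = 21.15 MPa, compressive.

σ ≈ 21.2 MPa (compressive)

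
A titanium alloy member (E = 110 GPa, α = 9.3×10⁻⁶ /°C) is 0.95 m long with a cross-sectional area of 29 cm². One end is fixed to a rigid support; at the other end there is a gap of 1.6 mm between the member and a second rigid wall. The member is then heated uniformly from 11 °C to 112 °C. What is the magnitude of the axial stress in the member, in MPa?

Unrestrained expansion: δ_free = αΔT L = 9.3×10⁻⁶ × 101 × 950 = 0.8923 mm.
This is smaller than the 1.6 mm clearance, so the member expands freely without reaching the stop — the stress is zero.

σ ≈ 0 MPa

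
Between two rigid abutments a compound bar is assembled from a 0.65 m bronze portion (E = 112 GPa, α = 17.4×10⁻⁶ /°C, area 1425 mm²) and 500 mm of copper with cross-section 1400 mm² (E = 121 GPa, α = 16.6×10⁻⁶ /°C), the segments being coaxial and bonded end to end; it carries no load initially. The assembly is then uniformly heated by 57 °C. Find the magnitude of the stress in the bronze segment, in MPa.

Free thermal expansion of the whole bar: Σ αᵢΔT Lᵢ = 17.4×10⁻⁶×57×650 + 16.6×10⁻⁶×57×500 = 1.118 mm.
The walls prevent any net length change, so an axial force P (same in every segment) develops. Compatibility: P · Σ Lᵢ/(AᵢEᵢ) = δ_free.
Σ Lᵢ/(AᵢEᵢ) = 650/(1425×112×10³) + 500/(1400×121×10³) = 7.024×10⁻⁶ mm/N.
P = 1.118 / 7.024×10⁻⁶ = 159100 N = 159.1 kN, compressive.
σ_{bronze} = P / A = 159100 / 1425 = 111.7 MPa.

σ ≈ 112 MPa (compressive)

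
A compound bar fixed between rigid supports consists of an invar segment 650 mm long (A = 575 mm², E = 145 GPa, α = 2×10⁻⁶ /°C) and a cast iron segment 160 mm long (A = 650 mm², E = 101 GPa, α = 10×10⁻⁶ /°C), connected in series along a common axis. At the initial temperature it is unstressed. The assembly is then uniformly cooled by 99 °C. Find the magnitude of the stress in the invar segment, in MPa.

If the supports were absent, the total length change would be Σ αᵢΔT Lᵢ = 2×10⁻⁶×99×650 + 10×10⁻⁶×99×160 = 0.2871 mm.
The walls prevent any net length change, so an axial force P (same in every segment) develops. Compatibility: P · Σ Lᵢ/(AᵢEᵢ) = δ_free.
The series flexibility is Σ Lᵢ/(AᵢEᵢ) = 650/(575×145×10³) + 160/(650×101×10³) = 1.023×10⁻⁵ mm/N.
So P = 0.2871 / 1.023×10⁻⁵ = 28.06 kN, tensile.
σ_{invar} = P / A = 28060 / 575 = 48.79 MPa.

σ ≈ 48.8 MPa (tensile)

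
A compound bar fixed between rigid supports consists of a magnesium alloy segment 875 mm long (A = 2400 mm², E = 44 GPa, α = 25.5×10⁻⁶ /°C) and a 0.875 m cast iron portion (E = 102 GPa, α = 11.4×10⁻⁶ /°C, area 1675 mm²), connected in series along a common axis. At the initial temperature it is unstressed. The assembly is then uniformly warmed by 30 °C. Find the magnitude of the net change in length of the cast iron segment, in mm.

If the supports were absent, the total length change would be Σ αᵢΔT Lᵢ = 25.5×10⁻⁶×30×875 + 11.4×10⁻⁶×30×875 = 0.9686 mm.
The rigid supports impose zero overall length change; the single axial force P common to all segments must satisfy P Σ Lᵢ/(AᵢEᵢ) = δ_free.
Σ Lᵢ/(AᵢEᵢ) = 875/(2400×44×10³) + 875/(1675×102×10³) = 1.341×10⁻⁵ mm/N.
Hence P = δ_free / Σ(L/AE) = 0.9686/1.341×10⁻⁵ = 72.25 kN (compressive).
For the cast iron segment, free thermal change = 11.4×10⁻⁶×30×875 = 0.2992 mm and elastic change from P = 72250×875/(1675×102×10³) = 0.37 mm; these oppose, so the net change is 0.0708 mm (segment shortens).

|ΔL| ≈ 0.0708 mm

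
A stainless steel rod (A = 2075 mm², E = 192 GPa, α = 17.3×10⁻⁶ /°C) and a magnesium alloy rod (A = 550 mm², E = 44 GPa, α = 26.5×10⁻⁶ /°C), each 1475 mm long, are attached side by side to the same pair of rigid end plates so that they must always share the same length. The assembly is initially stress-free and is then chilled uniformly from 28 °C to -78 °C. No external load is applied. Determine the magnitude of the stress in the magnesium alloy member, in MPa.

Both members must finish at the same length. With the larger α, the magnesium alloy tends to over-contract; the plates restrain it, putting the magnesium alloy in tension and the stainless steel in compression. With no external load the two internal forces are equal and opposite, magnitude P.
Compatibility of the two members (thermal + elastic change equal): (α₁ − α₂)ΔT = P·[1/(A₁E₁) + 1/(A₂E₂)].
|α₁ − α₂|·ΔT = 9.2×10⁻⁶ × 106 = 0.0009752.
1/(A₁E₁) + 1/(A₂E₂) = 1/(2075×192×10³) + 1/(550×44×10³) = 4.383×10⁻⁸ N⁻¹.
P = 0.0009752 / 4.383×10⁻⁸ = 22250 N = 22.25 kN.
σ_{magnesium alloy} = P/A₂ = 22250/550 = 40.45 MPa, tensile.

σ ≈ 40.5 MPa (tensile)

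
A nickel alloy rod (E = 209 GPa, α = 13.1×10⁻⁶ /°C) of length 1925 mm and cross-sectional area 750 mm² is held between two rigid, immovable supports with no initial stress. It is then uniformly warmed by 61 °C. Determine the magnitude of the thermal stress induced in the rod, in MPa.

The supports are rigid, so the total axial strain is zero. The restrained thermal strain is ε = αΔT = 13.1×10⁻⁶ × 61 = 799.1×10⁻⁶.
σ = EαΔT = 209×10³ × 13.1×10⁻⁶ × 61 = 167 MPa (compressive; the rod is trying to expand).

σ ≈ 167 MPa (compressive)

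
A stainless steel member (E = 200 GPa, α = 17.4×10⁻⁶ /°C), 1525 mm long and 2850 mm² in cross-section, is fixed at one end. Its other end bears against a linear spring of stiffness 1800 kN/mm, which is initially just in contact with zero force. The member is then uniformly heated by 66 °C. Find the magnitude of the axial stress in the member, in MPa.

If the spring were absent the member would lengthen by αΔT L = 17.4×10⁻⁶ × 66 × 1525 = 1.751 mm.
With a force P in the spring, the elastic change of the member is PL/(AE) and that of the spring is P/k; compatibility requires their sum to equal δ_free.
So P = δ_free / [L/(AE) + 1/k] = 1.751 / [ 1525/(2850×200×10³) + 1/(1800×10³) ].
P = 1.751 / 3.231×10⁻⁶ = 542000 N.
σ = P/A = 542000/2850 = 190.2 MPa.

σ ≈ 190 MPa (compressive)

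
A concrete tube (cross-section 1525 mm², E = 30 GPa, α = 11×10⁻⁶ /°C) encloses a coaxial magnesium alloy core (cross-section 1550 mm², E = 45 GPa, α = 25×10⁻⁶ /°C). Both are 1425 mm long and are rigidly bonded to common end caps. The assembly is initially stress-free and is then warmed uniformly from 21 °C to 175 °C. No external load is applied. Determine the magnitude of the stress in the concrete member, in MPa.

σ ≈ 39.1 MPa (tensile)

Equilibrium of a rigid end plate with no external load gives equal and opposite internal forces ±P in the two members. Since α_{magnesium alloy} > α_{concrete}, heating drives the magnesium alloy into compression and the concrete into tension.
Compatibility of the two members (thermal + elastic change equal): (α₁ − α₂)ΔT = P·[1/(A₁E₁) + 1/(A₂E₂)].
|α₁ − α₂|·ΔT = 14×10⁻⁶ × 154 = 0.002156.
1/(A₁E₁) + 1/(A₂E₂) = 1/(1525×30×10³) + 1/(1550×45×10³) = 3.619×10⁻⁸ N⁻¹.
P = 0.002156 / 3.619×10⁻⁸ = 59570 N = 59.57 kN.
σ_{concrete} = P/A₁ = 59570/1525 = 39.06 MPa, tensile.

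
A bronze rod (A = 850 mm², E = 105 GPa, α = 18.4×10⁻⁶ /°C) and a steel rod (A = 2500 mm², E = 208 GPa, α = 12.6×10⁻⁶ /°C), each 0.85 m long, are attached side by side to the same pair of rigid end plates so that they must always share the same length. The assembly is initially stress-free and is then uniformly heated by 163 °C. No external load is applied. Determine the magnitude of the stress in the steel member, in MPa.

σ ≈ 28.8 MPa (tensile)

Equilibrium of a rigid end plate with no external load gives equal and opposite internal forces ±P in the two members. Since α_{bronze} > α_{steel}, heating drives the bronze into compression and the steel into tension.
Setting the final lengths equal and cancelling L: (α₁ − α₂)ΔT = P/(A₁E₁) + P/(A₂E₂).
|α₁ − α₂|·ΔT = 5.8×10⁻⁶ × 163 = 0.0009454.
1/(A₁E₁) + 1/(A₂E₂) = 1/(850×105×10³) + 1/(2500×208×10³) = 1.313×10⁻⁸ N⁻¹.
So P = 0.0009454 / 1.313×10⁻⁸ = 72.02 kN.
σ_{steel} = P/A₂ = 72020/2500 = 28.81 MPa, tensile.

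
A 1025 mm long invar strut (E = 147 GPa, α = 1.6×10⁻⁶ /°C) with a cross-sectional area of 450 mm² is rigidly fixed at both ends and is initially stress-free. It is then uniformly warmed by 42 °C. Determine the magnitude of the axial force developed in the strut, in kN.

P ≈ 4.45 kN (compressive)

Full restraint means ε = 0, so the stress is σ = EαΔT = 147×10³ × 1.6×10⁻⁶ × 42 = 9.878 MPa.
Axial force P = σA = 9.878 × 450 = 4445 N = 4.445 kN, compressive.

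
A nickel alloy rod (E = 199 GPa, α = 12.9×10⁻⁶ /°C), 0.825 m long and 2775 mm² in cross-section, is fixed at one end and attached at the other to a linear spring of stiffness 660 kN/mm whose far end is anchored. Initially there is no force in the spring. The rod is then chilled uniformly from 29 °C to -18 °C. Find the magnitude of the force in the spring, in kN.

P ≈ 166 kN

The unrestrained thermal change is αΔT L = 12.9×10⁻⁶ × 47 × 825 = 0.5002 mm.
With a force P in the spring, the elastic change of the rod is PL/(AE) and that of the spring is P/k; compatibility requires their sum to equal δ_free.
P [ L/(AE) + 1/k ] = δ_free → P [ 825/(2775×199×10³) + 1/(660×10³) ] = 0.5002.
P = 0.5002 / 3.009×10⁻⁶ = 166200 N.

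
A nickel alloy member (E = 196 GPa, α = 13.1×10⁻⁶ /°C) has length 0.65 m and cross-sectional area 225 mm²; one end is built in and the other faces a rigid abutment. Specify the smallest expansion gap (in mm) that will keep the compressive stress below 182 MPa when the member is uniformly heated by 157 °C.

g ≈ 0.733 mm

With no wall the member would lengthen by αΔT L = 13.1×10⁻⁶ × 157 × 650 = 1.337 mm.
At the allowable stress the elastic shortening the wall may impose is σL/E = 182 × 650 / (196×10³) = 0.6036 mm.
The gap must absorb the remainder: g_min = 1.337 − 0.6036 = 0.7333 mm.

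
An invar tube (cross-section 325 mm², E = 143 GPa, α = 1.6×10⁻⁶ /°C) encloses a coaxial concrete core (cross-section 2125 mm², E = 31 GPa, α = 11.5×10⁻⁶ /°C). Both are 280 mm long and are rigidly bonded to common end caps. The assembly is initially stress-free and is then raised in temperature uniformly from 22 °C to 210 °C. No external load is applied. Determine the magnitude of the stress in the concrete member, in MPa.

σ ≈ 23.9 MPa (compressive)

Both members must finish at the same length. With the larger α, the concrete tends to over-expand; the plates restrain it, putting the concrete in compression and the invar in tension. With no external load the two internal forces are equal and opposite, magnitude P.
Equating the net (thermal + elastic) strains gives |α₁ − α₂|·ΔT = P·[1/(A₁E₁) + 1/(A₂E₂)].
|α₁ − α₂|·ΔT = 9.9×10⁻⁶ × 188 = 0.001861.
1/(A₁E₁) + 1/(A₂E₂) = 1/(325×143×10³) + 1/(2125×31×10³) = 3.67×10⁻⁸ N⁻¹.
P = 0.001861 / 3.67×10⁻⁸ = 50720 N = 50.72 kN.
σ_{concrete} = P/A₂ = 50720/2125 = 23.87 MPa, compressive.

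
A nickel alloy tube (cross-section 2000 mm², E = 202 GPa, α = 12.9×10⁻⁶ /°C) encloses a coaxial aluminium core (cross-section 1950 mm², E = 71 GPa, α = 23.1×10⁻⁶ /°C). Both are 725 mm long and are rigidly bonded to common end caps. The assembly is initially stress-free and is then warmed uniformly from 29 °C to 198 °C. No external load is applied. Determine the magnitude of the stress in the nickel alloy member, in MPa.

σ ≈ 88.9 MPa (tensile)

Equilibrium of a rigid end plate with no external load gives equal and opposite internal forces ±P in the two members. Since α_{aluminium} > α_{nickel alloy}, heating drives the aluminium into compression and the nickel alloy into tension.
Compatibility of the two members (thermal + elastic change equal): (α₁ − α₂)ΔT = P·[1/(A₁E₁) + 1/(A₂E₂)].
|α₁ − α₂|·ΔT = 10.2×10⁻⁶ × 169 = 0.001724.
1/(A₁E₁) + 1/(A₂E₂) = 1/(2000×202×10³) + 1/(1950×71×10³) = 9.698×10⁻⁹ N⁻¹.
P = 0.001724 / 9.698×10⁻⁹ = 177700 N = 177.7 kN.
σ_{nickel alloy} = P/A₁ = 177700/2000 = 88.87 MPa, tensile.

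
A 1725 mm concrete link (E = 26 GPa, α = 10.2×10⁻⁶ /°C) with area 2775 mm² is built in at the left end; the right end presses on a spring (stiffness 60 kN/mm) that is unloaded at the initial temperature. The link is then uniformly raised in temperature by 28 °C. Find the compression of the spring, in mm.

δ ≈ 0.202 mm

If the spring were absent the link would lengthen by αΔT L = 10.2×10⁻⁶ × 28 × 1725 = 0.4927 mm.
With a force P in the spring, the elastic change of the link is PL/(AE) and that of the spring is P/k; compatibility requires their sum to equal δ_free.
So P = δ_free / [L/(AE) + 1/k] = 0.4927 / [ 1725/(2775×26×10³) + 1/(60×10³) ].
P = 0.4927 / 4.058×10⁻⁵ = 12140 N.
Spring compression = P/k = 12140/(60×10³) = 0.2024 mm.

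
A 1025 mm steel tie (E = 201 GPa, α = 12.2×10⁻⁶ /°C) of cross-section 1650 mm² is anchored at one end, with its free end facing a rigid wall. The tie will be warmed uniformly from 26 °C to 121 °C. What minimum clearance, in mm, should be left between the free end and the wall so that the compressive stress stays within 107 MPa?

With no wall the tie would lengthen by αΔT L = 12.2×10⁻⁶ × 95 × 1025 = 1.188 mm.
At the allowable stress the elastic shortening the wall may impose is σL/E = 107 × 1025 / (201×10³) = 0.5456 mm.
So the gap has to take up the difference, g_min = δ_free − σL/E = 1.188 − 0.5456 = 0.6423 mm.

g ≈ 0.642 mm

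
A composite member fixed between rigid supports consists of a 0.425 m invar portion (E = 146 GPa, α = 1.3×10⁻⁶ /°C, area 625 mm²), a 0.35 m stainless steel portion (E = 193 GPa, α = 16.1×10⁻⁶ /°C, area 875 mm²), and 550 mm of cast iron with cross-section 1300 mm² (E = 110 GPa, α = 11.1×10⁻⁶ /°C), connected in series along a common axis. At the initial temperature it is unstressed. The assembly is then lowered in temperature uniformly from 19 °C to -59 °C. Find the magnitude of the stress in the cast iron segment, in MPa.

σ ≈ 69.7 MPa (tensile)

Free thermal contraction of the whole bar: Σ αᵢΔT Lᵢ = 1.3×10⁻⁶×78×425 + 16.1×10⁻⁶×78×350 + 11.1×10⁻⁶×78×550 = 0.9588 mm.
Since the ends are fixed, an axial force P builds up, equal in every segment, with P · Σ Lᵢ/(AᵢEᵢ) = δ_free.
The series flexibility is Σ Lᵢ/(AᵢEᵢ) = 425/(625×146×10³) + 350/(875×193×10³) + 550/(1300×110×10³) = 1.058×10⁻⁵ mm/N.
So P = 0.9588 / 1.058×10⁻⁵ = 90.66 kN, tensile.
σ_{cast iron} = P / A = 90660 / 1300 = 69.74 MPa.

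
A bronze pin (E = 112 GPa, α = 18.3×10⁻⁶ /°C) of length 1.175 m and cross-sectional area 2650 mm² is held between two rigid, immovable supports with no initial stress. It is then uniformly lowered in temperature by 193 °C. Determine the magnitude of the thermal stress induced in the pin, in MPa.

σ ≈ 396 MPa (tensile)

Because both ends are immovable the net strain is zero, and the suppressed thermal strain is αΔT = 18.3×10⁻⁶ × 193 = 3531.9×10⁻⁶.
σ = EαΔT = 112×10³ × 18.3×10⁻⁶ × 193 = 395.6 MPa (tensile; the pin is trying to contract).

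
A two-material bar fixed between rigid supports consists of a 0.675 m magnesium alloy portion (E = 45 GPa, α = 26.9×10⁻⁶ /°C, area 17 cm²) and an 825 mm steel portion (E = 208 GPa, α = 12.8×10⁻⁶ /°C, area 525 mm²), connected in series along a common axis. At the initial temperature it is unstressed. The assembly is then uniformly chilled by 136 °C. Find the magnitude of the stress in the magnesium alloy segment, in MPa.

σ ≈ 140 MPa (tensile)

With the walls removed the bar would change length by δ_free = Σ αᵢΔT Lᵢ = 26.9×10⁻⁶×136×675 + 12.8×10⁻⁶×136×825 = 3.906 mm.
The walls prevent any net length change, so an axial force P (same in every segment) develops. Compatibility: P · Σ Lᵢ/(AᵢEᵢ) = δ_free.
Σ Lᵢ/(AᵢEᵢ) = 675/(1700×45×10³) + 825/(525×208×10³) = 1.638×10⁻⁵ mm/N.
Hence P = δ_free / Σ(L/AE) = 3.906/1.638×10⁻⁵ = 238.5 kN (tensile).
σ_{magnesium alloy} = P / A = 238500 / 1700 = 140.3 MPa.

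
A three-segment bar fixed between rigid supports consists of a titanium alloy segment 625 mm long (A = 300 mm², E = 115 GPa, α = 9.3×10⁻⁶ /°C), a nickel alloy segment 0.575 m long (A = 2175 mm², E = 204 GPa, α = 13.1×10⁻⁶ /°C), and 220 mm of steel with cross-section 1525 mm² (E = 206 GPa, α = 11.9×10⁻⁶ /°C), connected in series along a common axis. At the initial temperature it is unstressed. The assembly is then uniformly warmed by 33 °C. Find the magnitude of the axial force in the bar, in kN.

Free thermal expansion of the whole bar: Σ αᵢΔT Lᵢ = 9.3×10⁻⁶×33×625 + 13.1×10⁻⁶×33×575 + 11.9×10⁻⁶×33×220 = 0.5268 mm.
Since the ends are fixed, an axial force P builds up, equal in every segment, with P · Σ Lᵢ/(AᵢEᵢ) = δ_free.
The series flexibility is Σ Lᵢ/(AᵢEᵢ) = 625/(300×115×10³) + 575/(2175×204×10³) + 220/(1525×206×10³) = 2.011×10⁻⁵ mm/N.
So P = 0.5268 / 2.011×10⁻⁵ = 26.19 kN, compressive.

P ≈ 26.2 kN (compressive)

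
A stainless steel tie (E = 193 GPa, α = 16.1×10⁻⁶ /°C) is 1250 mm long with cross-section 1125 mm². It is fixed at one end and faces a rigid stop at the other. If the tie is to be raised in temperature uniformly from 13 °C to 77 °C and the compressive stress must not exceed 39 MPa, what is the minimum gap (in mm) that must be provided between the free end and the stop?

g ≈ 1.04 mm

With no wall the tie would lengthen by αΔT L = 16.1×10⁻⁶ × 64 × 1250 = 1.288 mm.
At the allowable stress the elastic shortening the wall may impose is σL/E = 39 × 1250 / (193×10³) = 0.2526 mm.
So the gap has to take up the difference, g_min = δ_free − σL/E = 1.288 − 0.2526 = 1.035 mm.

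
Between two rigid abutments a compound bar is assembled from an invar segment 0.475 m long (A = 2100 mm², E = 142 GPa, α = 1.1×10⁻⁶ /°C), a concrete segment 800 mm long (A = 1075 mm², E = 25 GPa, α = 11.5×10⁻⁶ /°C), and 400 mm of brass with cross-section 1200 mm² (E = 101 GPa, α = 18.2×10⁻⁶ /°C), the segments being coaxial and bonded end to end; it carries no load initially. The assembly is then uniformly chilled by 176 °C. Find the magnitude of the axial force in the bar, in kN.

P ≈ 86.3 kN (tensile)

Free thermal contraction of the whole bar: Σ αᵢΔT Lᵢ = 1.1×10⁻⁶×176×475 + 11.5×10⁻⁶×176×800 + 18.2×10⁻⁶×176×400 = 2.992 mm.
Since the ends are fixed, an axial force P builds up, equal in every segment, with P · Σ Lᵢ/(AᵢEᵢ) = δ_free.
The series flexibility is Σ Lᵢ/(AᵢEᵢ) = 475/(2100×142×10³) + 800/(1075×25×10³) + 400/(1200×101×10³) = 3.466×10⁻⁵ mm/N.
So P = 2.992 / 3.466×10⁻⁵ = 86.34 kN, tensile.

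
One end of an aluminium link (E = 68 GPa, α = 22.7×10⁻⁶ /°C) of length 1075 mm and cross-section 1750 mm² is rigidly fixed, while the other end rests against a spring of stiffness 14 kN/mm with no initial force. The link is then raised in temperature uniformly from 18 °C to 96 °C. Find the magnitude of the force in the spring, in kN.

P ≈ 23.7 kN

If the spring were absent the link would lengthen by αΔT L = 22.7×10⁻⁶ × 78 × 1075 = 1.903 mm.
Let P be the compressive force at the spring. The link shortens elastically by PL/(AE) and the spring compresses by P/k; together these equal δ_free.
So P = δ_free / [L/(AE) + 1/k] = 1.903 / [ 1075/(1750×68×10³) + 1/(14×10³) ].
P = 1.903 / 8.046×10⁻⁵ = 23660 N.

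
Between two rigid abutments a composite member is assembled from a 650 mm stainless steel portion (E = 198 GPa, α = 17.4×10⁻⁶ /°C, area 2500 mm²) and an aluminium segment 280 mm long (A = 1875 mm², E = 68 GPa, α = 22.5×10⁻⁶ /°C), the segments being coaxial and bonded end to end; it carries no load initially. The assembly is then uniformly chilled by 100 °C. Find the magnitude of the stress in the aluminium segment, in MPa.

If the supports were absent, the total length change would be Σ αᵢΔT Lᵢ = 17.4×10⁻⁶×100×650 + 22.5×10⁻⁶×100×280 = 1.761 mm.
The rigid supports impose zero overall length change; the single axial force P common to all segments must satisfy P Σ Lᵢ/(AᵢEᵢ) = δ_free.
Σ Lᵢ/(AᵢEᵢ) = 650/(2500×198×10³) + 280/(1875×68×10³) = 3.509×10⁻⁶ mm/N.
Hence P = δ_free / Σ(L/AE) = 1.761/3.509×10⁻⁶ = 501.8 kN (tensile).
σ_{aluminium} = P / A = 501800 / 1875 = 267.6 MPa.

σ ≈ 268 MPa (tensile)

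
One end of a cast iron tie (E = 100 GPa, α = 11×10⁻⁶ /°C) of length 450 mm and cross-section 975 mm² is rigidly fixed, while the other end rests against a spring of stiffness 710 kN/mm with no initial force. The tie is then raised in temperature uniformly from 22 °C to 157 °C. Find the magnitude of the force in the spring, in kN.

P ≈ 111 kN

If the spring were absent the tie would lengthen by αΔT L = 11×10⁻⁶ × 135 × 450 = 0.6683 mm.
Let P be the compressive force at the spring. The tie shortens elastically by PL/(AE) and the spring compresses by P/k; together these equal δ_free.
P [ L/(AE) + 1/k ] = δ_free → P [ 450/(975×100×10³) + 1/(710×10³) ] = 0.6683.
P = 0.6683 / 6.024×10⁻⁶ = 110900 N.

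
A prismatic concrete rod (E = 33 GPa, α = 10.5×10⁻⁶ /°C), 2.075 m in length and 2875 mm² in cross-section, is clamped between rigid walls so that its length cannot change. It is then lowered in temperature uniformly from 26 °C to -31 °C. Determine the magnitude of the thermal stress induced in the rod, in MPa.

σ ≈ 19.8 MPa (tensile)

Because both ends are immovable the net strain is zero, and the suppressed thermal strain is αΔT = 10.5×10⁻⁶ × 57 = 598.5×10⁻⁶.
σ = EαΔT = 33×10³ × 10.5×10⁻⁶ × 57 = 19.75 MPa (tensile; the rod is trying to contract).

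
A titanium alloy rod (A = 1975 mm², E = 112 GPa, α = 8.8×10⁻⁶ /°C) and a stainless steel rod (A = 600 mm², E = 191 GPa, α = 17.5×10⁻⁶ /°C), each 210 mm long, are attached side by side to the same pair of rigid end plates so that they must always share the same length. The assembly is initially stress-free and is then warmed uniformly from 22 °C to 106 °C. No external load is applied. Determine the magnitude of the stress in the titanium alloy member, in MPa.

σ ≈ 27.9 MPa (tensile)

Equilibrium of a rigid end plate with no external load gives equal and opposite internal forces ±P in the two members. Since α_{stainless steel} > α_{titanium alloy}, heating drives the stainless steel into compression and the titanium alloy into tension.
Compatibility of the two members (thermal + elastic change equal): (α₁ − α₂)ΔT = P·[1/(A₁E₁) + 1/(A₂E₂)].
|α₁ − α₂|·ΔT = 8.7×10⁻⁶ × 84 = 0.0007308.
1/(A₁E₁) + 1/(A₂E₂) = 1/(1975×112×10³) + 1/(600×191×10³) = 1.325×10⁻⁸ N⁻¹.
So P = 0.0007308 / 1.325×10⁻⁸ = 55.17 kN.
σ_{titanium alloy} = P/A₁ = 55170/1975 = 27.93 MPa, tensile.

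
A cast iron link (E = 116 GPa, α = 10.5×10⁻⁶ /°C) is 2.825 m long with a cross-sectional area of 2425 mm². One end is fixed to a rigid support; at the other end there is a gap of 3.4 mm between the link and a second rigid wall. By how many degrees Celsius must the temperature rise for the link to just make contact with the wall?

The gap closes when αΔT L = 3.4 mm, since the link is still unstressed at that instant.
ΔT = 3.4 / (10.5×10⁻⁶ × 2825) = 114.6 °C.

ΔT ≈ 115 °C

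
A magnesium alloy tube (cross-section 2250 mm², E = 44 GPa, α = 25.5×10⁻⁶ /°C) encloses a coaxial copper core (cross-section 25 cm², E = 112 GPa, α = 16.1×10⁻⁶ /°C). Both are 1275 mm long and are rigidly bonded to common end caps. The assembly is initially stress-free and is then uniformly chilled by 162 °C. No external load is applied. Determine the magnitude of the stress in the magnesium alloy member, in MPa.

σ ≈ 49.5 MPa (tensile)

The magnesium alloy has the larger α, so on cooling it would change length more than the copper if both were free. The rigid plates force a common final length, so the magnesium alloy is put into tension and the copper into compression, with equal and opposite forces P (no external load).
Setting the final lengths equal and cancelling L: (α₁ − α₂)ΔT = P/(A₁E₁) + P/(A₂E₂).
|α₁ − α₂|·ΔT = 9.4×10⁻⁶ × 162 = 0.001523.
1/(A₁E₁) + 1/(A₂E₂) = 1/(2250×44×10³) + 1/(2500×112×10³) = 1.367×10⁻⁸ N⁻¹.
P = 0.001523 / 1.367×10⁻⁸ = 111400 N = 111.4 kN.
σ_{magnesium alloy} = P/A₁ = 111400/2250 = 49.5 MPa, tensile.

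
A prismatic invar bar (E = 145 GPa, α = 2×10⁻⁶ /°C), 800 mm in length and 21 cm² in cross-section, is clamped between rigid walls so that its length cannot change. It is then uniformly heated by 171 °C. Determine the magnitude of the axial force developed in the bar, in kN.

Full restraint means ε = 0, so the stress is σ = EαΔT = 145×10³ × 2×10⁻⁶ × 171 = 49.59 MPa.
P = AEαΔT = 2100 × 145×10³ × 2×10⁻⁶ × 171 = 104.1 kN (compressive).

P ≈ 104 kN (compressive)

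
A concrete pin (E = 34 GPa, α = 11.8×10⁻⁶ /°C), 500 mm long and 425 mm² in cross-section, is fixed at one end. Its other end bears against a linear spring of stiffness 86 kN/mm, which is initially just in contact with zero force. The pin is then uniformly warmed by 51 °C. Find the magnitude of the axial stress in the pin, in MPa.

Free thermal expansion: δ_free = αΔT L = 11.8×10⁻⁶ × 51 × 500 = 0.3009 mm.
With a force P in the spring, the elastic change of the pin is PL/(AE) and that of the spring is P/k; compatibility requires their sum to equal δ_free.
So P = δ_free / [L/(AE) + 1/k] = 0.3009 / [ 500/(425×34×10³) + 1/(86×10³) ].
P = 0.3009 / 4.623×10⁻⁵ = 6509 N.
σ = P/A = 6509/425 = 15.31 MPa.

σ ≈ 15.3 MPa (compressive)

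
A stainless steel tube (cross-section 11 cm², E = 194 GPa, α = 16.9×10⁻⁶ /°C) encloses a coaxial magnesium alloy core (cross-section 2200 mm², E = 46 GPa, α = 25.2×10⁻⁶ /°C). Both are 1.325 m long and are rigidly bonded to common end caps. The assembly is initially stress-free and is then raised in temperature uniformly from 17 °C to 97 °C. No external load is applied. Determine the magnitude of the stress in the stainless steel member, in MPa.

The magnesium alloy has the larger α, so on heating it would change length more than the stainless steel if both were free. The rigid plates force a common final length, so the magnesium alloy is put into compression and the stainless steel into tension, with equal and opposite forces P (no external load).
Equating the net (thermal + elastic) strains gives |α₁ − α₂|·ΔT = P·[1/(A₁E₁) + 1/(A₂E₂)].
|α₁ − α₂|·ΔT = 8.3×10⁻⁶ × 80 = 0.000664.
1/(A₁E₁) + 1/(A₂E₂) = 1/(1100×194×10³) + 1/(2200×46×10³) = 1.457×10⁻⁸ N⁻¹.
So P = 0.000664 / 1.457×10⁻⁸ = 45.58 kN.
σ_{stainless steel} = P/A₁ = 45580/1100 = 41.44 MPa, tensile.

σ ≈ 41.4 MPa (tensile)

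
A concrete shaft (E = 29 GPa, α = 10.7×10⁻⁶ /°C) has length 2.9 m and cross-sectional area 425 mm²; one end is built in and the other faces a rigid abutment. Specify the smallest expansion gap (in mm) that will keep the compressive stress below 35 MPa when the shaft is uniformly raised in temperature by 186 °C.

g ≈ 2.27 mm

With no wall the shaft would lengthen by αΔT L = 10.7×10⁻⁶ × 186 × 2900 = 5.772 mm.
At the allowable stress the elastic shortening the wall may impose is σL/E = 35 × 2900 / (29×10³) = 3.5 mm.
The gap must absorb the remainder: g_min = 5.772 − 3.5 = 2.272 mm.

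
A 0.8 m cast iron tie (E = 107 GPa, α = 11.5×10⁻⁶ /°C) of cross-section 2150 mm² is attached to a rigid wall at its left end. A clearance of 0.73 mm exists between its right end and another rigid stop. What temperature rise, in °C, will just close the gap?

ΔT ≈ 79.3 °C

Contact occurs when the free expansion equals the gap: αΔT L = 0.73 mm.
ΔT = 0.73 / (11.5×10⁻⁶ × 800) = 79.35 °C.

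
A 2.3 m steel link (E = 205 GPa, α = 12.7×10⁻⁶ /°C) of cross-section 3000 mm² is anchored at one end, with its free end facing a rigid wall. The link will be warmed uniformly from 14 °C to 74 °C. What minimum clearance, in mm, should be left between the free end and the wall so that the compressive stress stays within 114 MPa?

Free expansion if unrestrained: δ_free = αΔT L = 12.7×10⁻⁶ × 60 × 2300 = 1.753 mm.
At the allowable stress the elastic shortening the wall may impose is σL/E = 114 × 2300 / (205×10³) = 1.279 mm.
The gap must absorb the remainder: g_min = 1.753 − 1.279 = 0.4736 mm.

g ≈ 0.474 mm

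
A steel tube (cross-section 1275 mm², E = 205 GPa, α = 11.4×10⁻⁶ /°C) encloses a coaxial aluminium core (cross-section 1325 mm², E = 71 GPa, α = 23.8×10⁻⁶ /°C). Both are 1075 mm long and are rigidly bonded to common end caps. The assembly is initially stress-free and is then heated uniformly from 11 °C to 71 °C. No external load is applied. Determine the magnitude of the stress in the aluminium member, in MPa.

σ ≈ 38.8 MPa (compressive)

Both members must finish at the same length. With the larger α, the aluminium tends to over-expand; the plates restrain it, putting the aluminium in compression and the steel in tension. With no external load the two internal forces are equal and opposite, magnitude P.
Compatibility of the two members (thermal + elastic change equal): (α₁ − α₂)ΔT = P·[1/(A₁E₁) + 1/(A₂E₂)].
|α₁ − α₂|·ΔT = 12.4×10⁻⁶ × 60 = 0.000744.
1/(A₁E₁) + 1/(A₂E₂) = 1/(1275×205×10³) + 1/(1325×71×10³) = 1.446×10⁻⁸ N⁻¹.
So P = 0.000744 / 1.446×10⁻⁸ = 51.47 kN.
σ_{aluminium} = P/A₂ = 51470/1325 = 38.84 MPa, compressive.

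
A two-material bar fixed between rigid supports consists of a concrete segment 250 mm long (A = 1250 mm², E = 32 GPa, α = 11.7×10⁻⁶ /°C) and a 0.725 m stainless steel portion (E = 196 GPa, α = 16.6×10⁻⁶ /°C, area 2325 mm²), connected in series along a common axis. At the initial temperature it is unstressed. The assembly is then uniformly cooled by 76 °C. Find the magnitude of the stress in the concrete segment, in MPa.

With the walls removed the bar would change length by δ_free = Σ αᵢΔT Lᵢ = 11.7×10⁻⁶×76×250 + 16.6×10⁻⁶×76×725 = 1.137 mm.
Since the ends are fixed, an axial force P builds up, equal in every segment, with P · Σ Lᵢ/(AᵢEᵢ) = δ_free.
Σ Lᵢ/(AᵢEᵢ) = 250/(1250×32×10³) + 725/(2325×196×10³) = 7.841×10⁻⁶ mm/N.
So P = 1.137 / 7.841×10⁻⁶ = 145 kN, tensile.
σ_{concrete} = P / A = 145000 / 1250 = 116 MPa.

σ ≈ 116 MPa (tensile)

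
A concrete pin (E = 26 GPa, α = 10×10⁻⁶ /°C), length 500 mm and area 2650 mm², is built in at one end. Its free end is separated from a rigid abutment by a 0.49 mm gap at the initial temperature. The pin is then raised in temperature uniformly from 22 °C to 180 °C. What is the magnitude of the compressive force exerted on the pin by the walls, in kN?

If the wall were absent the pin would grow by αΔT L = 10×10⁻⁶ × 158 × 500 = 0.79 mm.
The gap closes (δ_free > 0.49 mm) and the wall then resists a further 0.79 − 0.49 = 0.3 mm of expansion.
So σ = E(δ_free − g)/L = 26×10³ × 0.3/500 = 15.6 MPa.
Force on the wall = σA = 15.6 × 2650 mm² = 41.34 kN.

P ≈ 41.3 kN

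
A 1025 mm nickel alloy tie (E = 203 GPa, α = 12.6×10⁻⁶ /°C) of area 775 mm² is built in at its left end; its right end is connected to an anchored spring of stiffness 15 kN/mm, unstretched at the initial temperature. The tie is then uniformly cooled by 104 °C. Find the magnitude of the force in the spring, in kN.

P ≈ 18.4 kN

The unrestrained thermal change is αΔT L = 12.6×10⁻⁶ × 104 × 1025 = 1.343 mm.
Let P be the tensile force in the spring. The tie extends elastically by PL/(AE) and the spring stretches by P/k; together these equal δ_free.
P [ L/(AE) + 1/k ] = δ_free → P [ 1025/(775×203×10³) + 1/(15×10³) ] = 1.343.
P = 1.343 / 7.318×10⁻⁵ = 18350 N.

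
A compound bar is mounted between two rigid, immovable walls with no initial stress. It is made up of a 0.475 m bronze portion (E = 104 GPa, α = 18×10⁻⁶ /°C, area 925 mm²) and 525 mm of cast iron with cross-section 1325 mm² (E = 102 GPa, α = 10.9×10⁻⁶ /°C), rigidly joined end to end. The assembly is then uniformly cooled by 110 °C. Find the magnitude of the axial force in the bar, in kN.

Free thermal contraction of the whole bar: Σ αᵢΔT Lᵢ = 18×10⁻⁶×110×475 + 10.9×10⁻⁶×110×525 = 1.57 mm.
The walls prevent any net length change, so an axial force P (same in every segment) develops. Compatibility: P · Σ Lᵢ/(AᵢEᵢ) = δ_free.
Σ Lᵢ/(AᵢEᵢ) = 475/(925×104×10³) + 525/(1325×102×10³) = 8.822×10⁻⁶ mm/N.
P = 1.57 / 8.822×10⁻⁶ = 178000 N = 178 kN, tensile.

P ≈ 178 kN (tensile)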